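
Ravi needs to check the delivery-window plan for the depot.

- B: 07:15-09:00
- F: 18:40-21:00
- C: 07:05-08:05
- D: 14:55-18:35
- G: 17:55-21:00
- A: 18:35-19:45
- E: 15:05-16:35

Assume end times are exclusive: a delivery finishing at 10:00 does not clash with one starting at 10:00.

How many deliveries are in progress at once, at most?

3

Sweep the timeline, counting +1 at each start and −1 at each end (ends before starts at a tie):
07:05 start C → 1
07:15 start B → 2
08:05 end C → 1
09:00 end B → 0
14:55 start D → 1
15:05 start E → 2
16:35 end E → 1
17:55 start G → 2
18:35 end D → 1
18:35 start A → 2
18:40 start F → 3
19:45 end A → 2
21:00 end F → 1
21:00 end G → 0
Peak is 3, at 18:40 (A, F, G).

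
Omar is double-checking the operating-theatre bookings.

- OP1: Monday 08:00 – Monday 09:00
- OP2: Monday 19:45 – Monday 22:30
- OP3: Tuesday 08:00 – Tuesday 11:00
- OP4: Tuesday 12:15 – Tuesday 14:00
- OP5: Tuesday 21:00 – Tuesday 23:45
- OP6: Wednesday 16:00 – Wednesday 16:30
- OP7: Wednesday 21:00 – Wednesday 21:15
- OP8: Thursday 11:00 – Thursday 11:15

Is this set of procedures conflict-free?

Sorted by start: OP1, OP2, OP3, OP4, OP5, OP6, OP7, OP8.
OP2 starts after OP1 ends; OP1 is clear from here.
OP3 starts after OP2 ends; OP2 is clear from here.
OP4 starts after OP3 ends; OP3 is clear from here.
OP5 starts after OP4 ends; OP4 is clear from here.
OP6 starts after OP5 ends; OP5 is clear from here.
OP7 starts after OP6 ends; OP6 is clear from here.
OP8 starts after OP7 ends.
Every pair is clear; the schedule has no overlaps.

Yes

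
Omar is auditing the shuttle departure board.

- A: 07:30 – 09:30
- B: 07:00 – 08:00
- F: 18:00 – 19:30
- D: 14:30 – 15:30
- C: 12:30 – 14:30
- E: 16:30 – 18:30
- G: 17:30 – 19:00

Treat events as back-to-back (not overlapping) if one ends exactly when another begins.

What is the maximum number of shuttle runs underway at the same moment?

3

Sweep the timeline, counting +1 at each start and −1 at each end (ends before starts at a tie):
07:00 start B → 1
07:30 start A → 2
08:00 end B → 1
09:30 end A → 0
12:30 start C → 1
14:30 end C → 0
14:30 start D → 1
15:30 end D → 0
16:30 start E → 1
17:30 start G → 2
18:00 start F → 3
18:30 end E → 2
19:00 end G → 1
19:30 end F → 0
Peak is 3, at 18:00 (E, F, G).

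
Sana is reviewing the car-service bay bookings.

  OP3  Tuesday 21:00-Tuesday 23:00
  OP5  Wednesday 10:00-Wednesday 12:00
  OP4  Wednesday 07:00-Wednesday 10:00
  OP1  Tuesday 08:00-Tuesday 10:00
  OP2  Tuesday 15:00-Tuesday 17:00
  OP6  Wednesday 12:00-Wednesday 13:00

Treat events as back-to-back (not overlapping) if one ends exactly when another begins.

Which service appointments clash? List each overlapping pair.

Sorted by start: OP1, OP2, OP3, OP4, OP5, OP6.
OP2 starts after OP1 ends — done with OP1.
OP3 starts after OP2 ends — done with OP2.
OP4 starts after OP3 ends — done with OP3.
OP5 starts exactly when OP4 ends (back-to-back, no overlap) — done with OP4.
OP6 starts exactly when OP5 ends (back-to-back, no overlap).

no overlapping pairs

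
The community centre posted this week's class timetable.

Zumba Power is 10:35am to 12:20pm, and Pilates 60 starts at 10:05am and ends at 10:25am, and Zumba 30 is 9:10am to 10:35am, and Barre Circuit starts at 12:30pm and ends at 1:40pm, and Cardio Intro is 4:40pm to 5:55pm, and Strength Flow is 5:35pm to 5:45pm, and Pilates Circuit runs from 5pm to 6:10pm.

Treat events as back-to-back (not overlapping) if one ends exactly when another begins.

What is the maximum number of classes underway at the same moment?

Sweep the timeline, counting +1 at each start and −1 at each end (ends before starts at a tie):
9:10am start Zumba 30 → 1
10:05am start Pilates 60 → 2
10:25am end Pilates 60 → 1
10:35am end Zumba 30 → 0
10:35am start Zumba Power → 1
12:20pm end Zumba Power → 0
12:30pm start Barre Circuit → 1
1:40pm end Barre Circuit → 0
4:40pm start Cardio Intro → 1
5pm start Pilates Circuit → 2
5:35pm start Strength Flow → 3
5:45pm end Strength Flow → 2
5:55pm end Cardio Intro → 1
6:10pm end Pilates Circuit → 0
Peak is 3, at 5:35pm (Cardio Intro, Pilates Circuit, Strength Flow).

3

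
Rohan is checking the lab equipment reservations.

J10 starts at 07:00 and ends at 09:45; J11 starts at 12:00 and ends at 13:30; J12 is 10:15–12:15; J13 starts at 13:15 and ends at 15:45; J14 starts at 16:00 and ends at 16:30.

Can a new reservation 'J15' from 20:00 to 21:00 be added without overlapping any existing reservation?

Yes — the slot is free

J10: ends 09:45 at or before J15 starts 20:00 → clear.
J12: ends 12:15 at or before J15 starts 20:00 → clear.
J11: ends 13:30 at or before J15 starts 20:00 → clear.
J13: ends 15:45 at or before J15 starts 20:00 → clear.
J14: ends 16:30 at or before J15 starts 20:00 → clear.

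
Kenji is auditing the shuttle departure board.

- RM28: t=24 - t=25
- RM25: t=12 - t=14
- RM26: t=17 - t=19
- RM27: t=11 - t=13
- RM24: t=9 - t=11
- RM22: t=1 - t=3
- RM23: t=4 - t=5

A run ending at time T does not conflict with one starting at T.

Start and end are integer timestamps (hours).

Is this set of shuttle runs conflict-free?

No

Check each pair: they overlap iff neither finishes before the other starts.
Sorted by start: RM22, RM23, RM24, RM27, RM25, RM26, RM28.
RM23 starts after RM22 ends; RM22 is clear from here.
RM24 starts after RM23 ends; RM23 is clear from here.
RM27 starts exactly when RM24 ends (back-to-back, no overlap); RM24 is clear from here.
RM25 starts before RM27 ends → RM27 and RM25 overlap.
That's a conflict, so the schedule is not conflict-free.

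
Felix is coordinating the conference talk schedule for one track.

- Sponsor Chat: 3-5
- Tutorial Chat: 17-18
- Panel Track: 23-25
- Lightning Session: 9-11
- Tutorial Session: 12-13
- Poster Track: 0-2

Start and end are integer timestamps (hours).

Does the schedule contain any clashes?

No

Check each pair: they overlap iff neither finishes before the other starts.
Sorted by start: Poster Track, Sponsor Chat, Lightning Session, Tutorial Session, Tutorial Chat, Panel Track.
Sponsor Chat starts after Poster Track ends, so nothing later overlaps Poster Track either.
Lightning Session starts after Sponsor Chat ends, so nothing later overlaps Sponsor Chat either.
Tutorial Session starts after Lightning Session ends, so nothing later overlaps Lightning Session either.
Tutorial Chat starts after Tutorial Session ends, so nothing later overlaps Tutorial Session either.
Panel Track starts after Tutorial Chat ends.
Every pair is clear; the schedule has no overlaps.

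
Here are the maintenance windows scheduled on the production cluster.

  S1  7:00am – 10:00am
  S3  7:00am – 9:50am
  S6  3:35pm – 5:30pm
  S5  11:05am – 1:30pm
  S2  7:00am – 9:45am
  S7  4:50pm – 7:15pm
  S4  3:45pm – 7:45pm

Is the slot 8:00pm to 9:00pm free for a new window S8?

Yes — the slot is free

S1: ends 10:00am at or before S8 starts 8:00pm → clear.
S2: ends 9:45am at or before S8 starts 8:00pm → clear.
S3: ends 9:50am at or before S8 starts 8:00pm → clear.
S5: ends 1:30pm at or before S8 starts 8:00pm → clear.
S6: ends 5:30pm at or before S8 starts 8:00pm → clear.
S4: ends 7:45pm at or before S8 starts 8:00pm → clear.
S7: ends 7:15pm at or before S8 starts 8:00pm → clear.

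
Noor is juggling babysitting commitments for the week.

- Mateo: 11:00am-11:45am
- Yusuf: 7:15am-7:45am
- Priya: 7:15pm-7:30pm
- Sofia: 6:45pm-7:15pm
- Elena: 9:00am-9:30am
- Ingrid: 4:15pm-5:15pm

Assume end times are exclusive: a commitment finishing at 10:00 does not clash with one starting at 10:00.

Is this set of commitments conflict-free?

Yes

Sorted by start: Yusuf, Elena, Mateo, Ingrid, Sofia, Priya.
Elena starts after Yusuf ends — done with Yusuf.
Mateo starts after Elena ends — done with Elena.
Ingrid starts after Mateo ends — done with Mateo.
Sofia starts after Ingrid ends — done with Ingrid.
Priya starts exactly when Sofia ends (back-to-back, no overlap).
Every pair is clear; the schedule has no overlaps.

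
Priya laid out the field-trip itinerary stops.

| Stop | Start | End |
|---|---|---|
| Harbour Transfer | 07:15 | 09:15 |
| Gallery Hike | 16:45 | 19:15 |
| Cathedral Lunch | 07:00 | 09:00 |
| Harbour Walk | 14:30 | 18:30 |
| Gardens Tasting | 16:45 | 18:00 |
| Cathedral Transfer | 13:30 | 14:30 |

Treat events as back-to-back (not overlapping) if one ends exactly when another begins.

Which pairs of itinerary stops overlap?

Two intervals overlap when each starts before the other ends.
Sorted by start: Cathedral Lunch, Harbour Transfer, Cathedral Transfer, Harbour Walk, Gardens Tasting, Gallery Hike.
Harbour Transfer starts before Cathedral Lunch ends → Cathedral Lunch and Harbour Transfer overlap.
Cathedral Transfer starts after Cathedral Lunch ends, so nothing later overlaps Cathedral Lunch either.
Cathedral Transfer starts after Harbour Transfer ends, so nothing later overlaps Harbour Transfer either.
Harbour Walk starts exactly when Cathedral Transfer ends (back-to-back, no overlap), so nothing later overlaps Cathedral Transfer either.
Gardens Tasting starts before Harbour Walk ends → Harbour Walk and Gardens Tasting overlap.
Gallery Hike starts before Harbour Walk ends → Harbour Walk and Gallery Hike overlap.
Gallery Hike starts before Gardens Tasting ends → Gardens Tasting and Gallery Hike overlap.

Cathedral Lunch & Harbour Transfer, Gallery Hike & Gardens Tasting, Gallery Hike & Harbour Walk, Gardens Tasting & Harbour Walk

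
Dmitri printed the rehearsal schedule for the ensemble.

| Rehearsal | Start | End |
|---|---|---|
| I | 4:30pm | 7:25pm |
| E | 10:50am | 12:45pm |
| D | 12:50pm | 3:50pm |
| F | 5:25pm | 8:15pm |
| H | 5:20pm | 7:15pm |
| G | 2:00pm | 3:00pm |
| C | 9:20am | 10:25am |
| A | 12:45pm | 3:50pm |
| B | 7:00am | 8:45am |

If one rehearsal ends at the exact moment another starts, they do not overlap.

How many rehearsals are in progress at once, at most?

Sort all start/end points and keep a running count:
7:00am start B → 1
8:45am end B → 0
9:20am start C → 1
10:25am end C → 0
10:50am start E → 1
12:45pm end E → 0
12:45pm start A → 1
12:50pm start D → 2
2:00pm start G → 3
3:00pm end G → 2
3:50pm end A → 1
3:50pm end D → 0
4:30pm start I → 1
5:20pm start H → 2
5:25pm start F → 3
7:15pm end H → 2
7:25pm end I → 1
8:15pm end F → 0
Peak is 3, at 2:00pm (A, D, G).

3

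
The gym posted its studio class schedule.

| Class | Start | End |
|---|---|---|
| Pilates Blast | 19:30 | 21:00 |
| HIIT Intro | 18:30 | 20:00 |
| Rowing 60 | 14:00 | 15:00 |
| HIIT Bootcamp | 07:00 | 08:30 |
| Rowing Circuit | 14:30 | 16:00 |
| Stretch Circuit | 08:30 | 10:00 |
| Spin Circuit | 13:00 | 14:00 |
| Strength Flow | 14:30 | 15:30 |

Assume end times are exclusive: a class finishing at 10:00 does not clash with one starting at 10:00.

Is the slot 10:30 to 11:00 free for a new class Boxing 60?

Yes — the slot is free

HIIT Bootcamp: ends 08:30 at or before Boxing 60 starts 10:30 → clear.
Stretch Circuit: ends 10:00 at or before Boxing 60 starts 10:30 → clear.
Spin Circuit: starts 13:00 at or after Boxing 60 ends 11:00 → clear.
Rowing 60: starts 14:00 at or after Boxing 60 ends 11:00 → clear.
Strength Flow: starts 14:30 at or after Boxing 60 ends 11:00 → clear.
Rowing Circuit: starts 14:30 at or after Boxing 60 ends 11:00 → clear.
HIIT Intro: starts 18:30 at or after Boxing 60 ends 11:00 → clear.
Pilates Blast: starts 19:30 at or after Boxing 60 ends 11:00 → clear.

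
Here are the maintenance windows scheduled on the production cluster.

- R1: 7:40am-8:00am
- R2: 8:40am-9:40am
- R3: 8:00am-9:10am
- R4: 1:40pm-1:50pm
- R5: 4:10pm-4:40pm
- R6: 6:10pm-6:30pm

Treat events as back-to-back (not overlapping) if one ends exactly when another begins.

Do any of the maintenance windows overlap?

Check each pair: they overlap iff neither finishes before the other starts.
Sorted by start: R1, R3, R2, R4, R5, R6.
R3 starts exactly when R1 ends (back-to-back, no overlap), so nothing later overlaps R1 either.
R2 starts before R3 ends → R3 and R2 overlap.
That's a conflict, so the schedule is not conflict-free.

Yes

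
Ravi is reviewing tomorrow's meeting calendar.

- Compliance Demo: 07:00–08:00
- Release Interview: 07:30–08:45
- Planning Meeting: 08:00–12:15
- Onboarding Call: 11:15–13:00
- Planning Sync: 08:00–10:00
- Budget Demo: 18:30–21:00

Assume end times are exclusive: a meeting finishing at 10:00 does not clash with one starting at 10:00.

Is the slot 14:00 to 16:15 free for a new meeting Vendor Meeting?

Compliance Demo: ends 08:00 at or before Vendor Meeting starts 14:00 → clear.
Release Interview: ends 08:45 at or before Vendor Meeting starts 14:00 → clear.
Planning Meeting: ends 12:15 at or before Vendor Meeting starts 14:00 → clear.
Planning Sync: ends 10:00 at or before Vendor Meeting starts 14:00 → clear.
Onboarding Call: ends 13:00 at or before Vendor Meeting starts 14:00 → clear.
Budget Demo: starts 18:30 at or after Vendor Meeting ends 16:15 → clear.

Yes — the slot is free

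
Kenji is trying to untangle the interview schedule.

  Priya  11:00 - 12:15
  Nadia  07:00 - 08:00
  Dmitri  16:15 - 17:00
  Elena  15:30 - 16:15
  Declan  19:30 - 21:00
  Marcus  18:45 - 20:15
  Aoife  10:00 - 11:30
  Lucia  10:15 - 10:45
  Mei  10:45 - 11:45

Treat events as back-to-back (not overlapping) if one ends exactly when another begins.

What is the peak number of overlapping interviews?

3

Walk through starts and ends in time order (an end at T is processed before a start at T):
07:00 start Nadia → 1
08:00 end Nadia → 0
10:00 start Aoife → 1
10:15 start Lucia → 2
10:45 end Lucia → 1
10:45 start Mei → 2
11:00 start Priya → 3
11:30 end Aoife → 2
11:45 end Mei → 1
12:15 end Priya → 0
15:30 start Elena → 1
16:15 end Elena → 0
16:15 start Dmitri → 1
17:00 end Dmitri → 0
18:45 start Marcus → 1
19:30 start Declan → 2
20:15 end Marcus → 1
21:00 end Declan → 0
Peak is 3, at 11:00 (Aoife, Mei, Priya).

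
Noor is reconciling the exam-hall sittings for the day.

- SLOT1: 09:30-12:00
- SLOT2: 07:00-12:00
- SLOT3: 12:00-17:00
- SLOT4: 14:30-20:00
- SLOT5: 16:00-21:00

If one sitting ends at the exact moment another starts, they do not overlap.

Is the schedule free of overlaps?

Sorted by start: SLOT2, SLOT1, SLOT3, SLOT4, SLOT5.
SLOT1 starts before SLOT2 ends → SLOT2 and SLOT1 overlap.
That's a conflict, so the schedule is not conflict-free.

No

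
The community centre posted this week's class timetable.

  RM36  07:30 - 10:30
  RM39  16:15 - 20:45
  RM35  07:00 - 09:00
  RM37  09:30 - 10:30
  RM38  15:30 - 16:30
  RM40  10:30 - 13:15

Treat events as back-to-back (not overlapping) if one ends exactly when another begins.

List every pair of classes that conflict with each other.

Check each pair: they overlap iff neither finishes before the other starts.
Sorted by start: RM35, RM36, RM37, RM40, RM38, RM39.
RM36 starts before RM35 ends → RM35 and RM36 overlap.
RM37 starts after RM35 ends, so nothing later overlaps RM35 either.
RM37 starts before RM36 ends → RM36 and RM37 overlap.
RM40 starts exactly when RM36 ends (back-to-back, no overlap), so nothing later overlaps RM36 either.
RM40 starts exactly when RM37 ends (back-to-back, no overlap), so nothing later overlaps RM37 either.
RM38 starts after RM40 ends, so nothing later overlaps RM40 either.
RM39 starts before RM38 ends → RM38 and RM39 overlap.

RM35 & RM36, RM36 & RM37, RM38 & RM39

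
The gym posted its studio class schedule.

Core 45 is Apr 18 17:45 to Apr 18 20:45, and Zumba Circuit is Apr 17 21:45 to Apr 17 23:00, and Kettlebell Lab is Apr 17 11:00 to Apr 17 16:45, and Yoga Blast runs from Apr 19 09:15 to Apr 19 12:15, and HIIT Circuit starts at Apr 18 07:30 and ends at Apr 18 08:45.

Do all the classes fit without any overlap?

Yes

Sorted by start: Kettlebell Lab, Zumba Circuit, HIIT Circuit, Core 45, Yoga Blast.
Zumba Circuit starts after Kettlebell Lab ends, so nothing later overlaps Kettlebell Lab either.
HIIT Circuit starts after Zumba Circuit ends, so nothing later overlaps Zumba Circuit either.
Core 45 starts after HIIT Circuit ends, so nothing later overlaps HIIT Circuit either.
Yoga Blast starts after Core 45 ends.
Every pair is clear; the schedule has no overlaps.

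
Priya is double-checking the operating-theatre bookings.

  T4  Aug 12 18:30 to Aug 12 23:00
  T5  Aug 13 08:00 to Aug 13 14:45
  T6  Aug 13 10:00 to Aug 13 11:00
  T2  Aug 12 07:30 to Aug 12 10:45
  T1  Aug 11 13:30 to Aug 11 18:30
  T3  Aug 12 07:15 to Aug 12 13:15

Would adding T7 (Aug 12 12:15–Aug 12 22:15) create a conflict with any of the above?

T1: ends Aug 11 18:30 at or before T7 starts Aug 12 12:15 → clear.
T3: starts Aug 12 07:15 before T7 ends Aug 12 22:15, and ends Aug 12 13:15 after T7 starts Aug 12 12:15 → overlap.
T2: ends Aug 12 10:45 at or before T7 starts Aug 12 12:15 → clear.
T4: starts Aug 12 18:30 before T7 ends Aug 12 22:15, and ends Aug 12 23:00 after T7 starts Aug 12 12:15 → overlap.
T5: starts Aug 13 08:00 at or after T7 ends Aug 12 22:15 → clear.
T6: starts Aug 13 10:00 at or after T7 ends Aug 12 22:15 → clear.
T7 overlaps T3, T4.

Yes — it overlaps T3, T4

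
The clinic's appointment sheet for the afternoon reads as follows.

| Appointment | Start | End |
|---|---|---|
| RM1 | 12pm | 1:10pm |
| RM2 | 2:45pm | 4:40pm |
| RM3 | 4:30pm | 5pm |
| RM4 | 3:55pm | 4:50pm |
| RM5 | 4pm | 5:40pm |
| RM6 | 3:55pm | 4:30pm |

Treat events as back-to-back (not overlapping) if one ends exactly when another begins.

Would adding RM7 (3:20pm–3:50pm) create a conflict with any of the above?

RM1: ends 1:10pm at or before RM7 starts 3:20pm → clear.
RM2: starts 2:45pm before RM7 ends 3:50pm, and ends 4:40pm after RM7 starts 3:20pm → overlap.
RM4: starts 3:55pm at or after RM7 ends 3:50pm → clear.
RM6: starts 3:55pm at or after RM7 ends 3:50pm → clear.
RM5: starts 4pm at or after RM7 ends 3:50pm → clear.
RM3: starts 4:30pm at or after RM7 ends 3:50pm → clear.
RM7 overlaps RM2.

Yes — it overlaps RM2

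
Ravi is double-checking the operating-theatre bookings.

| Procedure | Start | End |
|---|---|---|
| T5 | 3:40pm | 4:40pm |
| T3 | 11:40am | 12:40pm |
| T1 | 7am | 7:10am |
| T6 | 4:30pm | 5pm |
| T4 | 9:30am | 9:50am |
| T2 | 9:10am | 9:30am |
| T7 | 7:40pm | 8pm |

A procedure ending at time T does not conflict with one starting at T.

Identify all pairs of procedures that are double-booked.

Check each pair: they overlap iff neither finishes before the other starts.
Sorted by start: T1, T2, T4, T3, T5, T6, T7.
T2 starts after T1 ends; T1 is clear from here.
T4 starts exactly when T2 ends (back-to-back, no overlap); T2 is clear from here.
T3 starts after T4 ends; T4 is clear from here.
T5 starts after T3 ends; T3 is clear from here.
T6 starts before T5 ends → T5 and T6 overlap.
T7 starts after T5 ends.
T7 starts after T6 ends.

T5 & T6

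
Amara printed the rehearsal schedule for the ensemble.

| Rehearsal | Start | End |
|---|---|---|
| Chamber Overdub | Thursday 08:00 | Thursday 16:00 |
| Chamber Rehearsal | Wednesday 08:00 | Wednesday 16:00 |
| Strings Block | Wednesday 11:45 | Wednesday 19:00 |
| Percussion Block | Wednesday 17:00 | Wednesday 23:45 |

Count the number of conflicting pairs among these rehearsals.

2

Check each pair: they overlap iff neither finishes before the other starts.
Sorted by start: Chamber Rehearsal, Strings Block, Percussion Block, Chamber Overdub.
Strings Block starts before Chamber Rehearsal ends → Chamber Rehearsal and Strings Block overlap.
Percussion Block starts after Chamber Rehearsal ends, so Chamber Rehearsal has no further overlaps.
Percussion Block starts before Strings Block ends → Strings Block and Percussion Block overlap.
Chamber Overdub starts after Strings Block ends.
Chamber Overdub starts after Percussion Block ends.
Overlapping pairs: Chamber Rehearsal & Strings Block, Percussion Block & Strings Block — 2 in total.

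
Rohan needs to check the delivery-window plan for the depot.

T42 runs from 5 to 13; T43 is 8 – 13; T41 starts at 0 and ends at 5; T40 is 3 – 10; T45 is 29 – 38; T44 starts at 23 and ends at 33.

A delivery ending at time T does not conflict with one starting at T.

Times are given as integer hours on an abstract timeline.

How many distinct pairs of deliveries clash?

Sorted by start: T41, T40, T42, T43, T44, T45.
T40 starts before T41 ends → T41 and T40 overlap.
T42 starts exactly when T41 ends (back-to-back, no overlap) — done with T41.
T42 starts before T40 ends → T40 and T42 overlap.
T43 starts before T40 ends → T40 and T43 overlap.
T44 starts after T40 ends — done with T40.
T43 starts before T42 ends → T42 and T43 overlap.
T44 starts after T42 ends — done with T42.
T44 starts after T43 ends — done with T43.
T45 starts before T44 ends → T44 and T45 overlap.
Overlapping pairs: T40 & T41, T40 & T42, T40 & T43, T42 & T43, T44 & T45 — 5 in total.

5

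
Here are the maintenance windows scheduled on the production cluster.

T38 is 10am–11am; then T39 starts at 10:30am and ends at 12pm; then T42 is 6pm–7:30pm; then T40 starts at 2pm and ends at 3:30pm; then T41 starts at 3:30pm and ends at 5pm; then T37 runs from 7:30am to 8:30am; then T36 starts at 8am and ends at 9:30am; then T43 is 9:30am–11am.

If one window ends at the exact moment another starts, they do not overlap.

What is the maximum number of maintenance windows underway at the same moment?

Sweep the timeline, counting +1 at each start and −1 at each end (ends before starts at a tie):
7:30am start T37 → 1
8am start T36 → 2
8:30am end T37 → 1
9:30am end T36 → 0
9:30am start T43 → 1
10am start T38 → 2
10:30am start T39 → 3
11am end T38 → 2
11am end T43 → 1
12pm end T39 → 0
2pm start T40 → 1
3:30pm end T40 → 0
3:30pm start T41 → 1
5pm end T41 → 0
6pm start T42 → 1
7:30pm end T42 → 0
Peak is 3, at 10:30am (T38, T39, T43).

3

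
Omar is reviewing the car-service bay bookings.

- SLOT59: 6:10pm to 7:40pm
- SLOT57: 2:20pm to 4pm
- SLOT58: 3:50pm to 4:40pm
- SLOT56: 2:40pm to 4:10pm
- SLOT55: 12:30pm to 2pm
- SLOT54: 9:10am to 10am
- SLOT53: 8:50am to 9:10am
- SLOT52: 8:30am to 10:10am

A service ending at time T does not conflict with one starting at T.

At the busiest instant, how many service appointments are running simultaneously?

Sort all start/end points and keep a running count:
8:30am start SLOT52 → 1
8:50am start SLOT53 → 2
9:10am end SLOT53 → 1
9:10am start SLOT54 → 2
10am end SLOT54 → 1
10:10am end SLOT52 → 0
12:30pm start SLOT55 → 1
2pm end SLOT55 → 0
2:20pm start SLOT57 → 1
2:40pm start SLOT56 → 2
3:50pm start SLOT58 → 3
4pm end SLOT57 → 2
4:10pm end SLOT56 → 1
4:40pm end SLOT58 → 0
6:10pm start SLOT59 → 1
7:40pm end SLOT59 → 0
Peak is 3, at 3:50pm (SLOT56, SLOT57, SLOT58).

3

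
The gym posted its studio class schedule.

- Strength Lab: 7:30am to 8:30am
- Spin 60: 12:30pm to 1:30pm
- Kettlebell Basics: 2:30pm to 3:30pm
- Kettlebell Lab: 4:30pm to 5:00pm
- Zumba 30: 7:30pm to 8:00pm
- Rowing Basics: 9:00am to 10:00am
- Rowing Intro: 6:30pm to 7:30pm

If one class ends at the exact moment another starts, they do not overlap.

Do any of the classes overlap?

Sorted by start: Strength Lab, Rowing Basics, Spin 60, Kettlebell Basics, Kettlebell Lab, Rowing Intro, Zumba 30.
Rowing Basics starts after Strength Lab ends, so Strength Lab has no further overlaps.
Spin 60 starts after Rowing Basics ends, so Rowing Basics has no further overlaps.
Kettlebell Basics starts after Spin 60 ends, so Spin 60 has no further overlaps.
Kettlebell Lab starts after Kettlebell Basics ends, so Kettlebell Basics has no further overlaps.
Rowing Intro starts after Kettlebell Lab ends, so Kettlebell Lab has no further overlaps.
Zumba 30 starts exactly when Rowing Intro ends (back-to-back, no overlap).
Every pair is clear; the schedule has no overlaps.

No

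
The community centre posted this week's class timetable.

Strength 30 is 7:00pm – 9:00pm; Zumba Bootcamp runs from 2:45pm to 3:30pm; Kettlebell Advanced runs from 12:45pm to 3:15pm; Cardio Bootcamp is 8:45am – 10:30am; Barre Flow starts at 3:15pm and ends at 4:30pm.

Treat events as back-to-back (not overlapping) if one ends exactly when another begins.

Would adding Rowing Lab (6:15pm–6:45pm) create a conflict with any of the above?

Cardio Bootcamp: ends 10:30am at or before Rowing Lab starts 6:15pm → clear.
Kettlebell Advanced: ends 3:15pm at or before Rowing Lab starts 6:15pm → clear.
Zumba Bootcamp: ends 3:30pm at or before Rowing Lab starts 6:15pm → clear.
Barre Flow: ends 4:30pm at or before Rowing Lab starts 6:15pm → clear.
Strength 30: starts 7:00pm at or after Rowing Lab ends 6:45pm → clear.

No — it doesn't clash with anything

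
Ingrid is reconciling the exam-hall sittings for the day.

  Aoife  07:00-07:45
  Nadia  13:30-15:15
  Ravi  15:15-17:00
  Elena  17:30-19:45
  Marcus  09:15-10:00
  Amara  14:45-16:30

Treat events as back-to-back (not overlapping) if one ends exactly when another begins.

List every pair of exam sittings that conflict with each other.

Amara & Nadia, Amara & Ravi

Sorted by start: Aoife, Marcus, Nadia, Amara, Ravi, Elena.
Marcus starts after Aoife ends — done with Aoife.
Nadia starts after Marcus ends — done with Marcus.
Amara starts before Nadia ends → Nadia and Amara overlap.
Ravi starts exactly when Nadia ends (back-to-back, no overlap) — done with Nadia.
Ravi starts before Amara ends → Amara and Ravi overlap.
Elena starts after Amara ends.
Elena starts after Ravi ends.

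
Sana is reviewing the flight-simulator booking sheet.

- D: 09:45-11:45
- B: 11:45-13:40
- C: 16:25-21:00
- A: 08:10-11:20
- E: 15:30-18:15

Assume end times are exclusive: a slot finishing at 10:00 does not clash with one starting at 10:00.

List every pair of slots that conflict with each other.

A & D, C & E

Two intervals overlap when each starts before the other ends.
Sorted by start: A, D, B, E, C.
D starts before A ends → A and D overlap.
B starts after A ends, so nothing later overlaps A either.
B starts exactly when D ends (back-to-back, no overlap), so nothing later overlaps D either.
E starts after B ends, so nothing later overlaps B either.
C starts before E ends → E and C overlap.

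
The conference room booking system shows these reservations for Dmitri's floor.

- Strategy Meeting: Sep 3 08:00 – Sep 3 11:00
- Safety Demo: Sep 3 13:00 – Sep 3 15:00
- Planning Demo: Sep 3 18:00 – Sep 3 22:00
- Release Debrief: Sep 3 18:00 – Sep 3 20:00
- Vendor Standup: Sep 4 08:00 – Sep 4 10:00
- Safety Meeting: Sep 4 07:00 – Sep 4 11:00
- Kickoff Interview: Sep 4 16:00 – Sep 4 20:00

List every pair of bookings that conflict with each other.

Check each pair: they overlap iff neither finishes before the other starts.
Sorted by start: Strategy Meeting, Safety Demo, Planning Demo, Release Debrief, Safety Meeting, Vendor Standup, Kickoff Interview.
Safety Demo starts after Strategy Meeting ends — done with Strategy Meeting.
Planning Demo starts after Safety Demo ends — done with Safety Demo.
Release Debrief starts before Planning Demo ends → Planning Demo and Release Debrief overlap.
Safety Meeting starts after Planning Demo ends — done with Planning Demo.
Safety Meeting starts after Release Debrief ends — done with Release Debrief.
Vendor Standup starts before Safety Meeting ends → Safety Meeting and Vendor Standup overlap.
Kickoff Interview starts after Safety Meeting ends.
Kickoff Interview starts after Vendor Standup ends.

Planning Demo & Release Debrief, Safety Meeting & Vendor Standup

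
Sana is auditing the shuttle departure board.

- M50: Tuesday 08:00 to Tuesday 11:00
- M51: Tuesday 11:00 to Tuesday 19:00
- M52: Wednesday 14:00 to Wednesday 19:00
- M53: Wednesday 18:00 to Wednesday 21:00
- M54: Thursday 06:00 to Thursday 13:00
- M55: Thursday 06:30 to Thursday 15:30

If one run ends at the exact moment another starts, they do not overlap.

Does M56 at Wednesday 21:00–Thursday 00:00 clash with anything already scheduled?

M50: ends Tuesday 11:00 at or before M56 starts Wednesday 21:00 → clear.
M51: ends Tuesday 19:00 at or before M56 starts Wednesday 21:00 → clear.
M52: ends Wednesday 19:00 at or before M56 starts Wednesday 21:00 → clear.
M53: ends Wednesday 21:00 at or before M56 starts Wednesday 21:00 → clear.
M54: starts Thursday 06:00 at or after M56 ends Thursday 00:00 → clear.
M55: starts Thursday 06:30 at or after M56 ends Thursday 00:00 → clear.

No — it doesn't clash with anything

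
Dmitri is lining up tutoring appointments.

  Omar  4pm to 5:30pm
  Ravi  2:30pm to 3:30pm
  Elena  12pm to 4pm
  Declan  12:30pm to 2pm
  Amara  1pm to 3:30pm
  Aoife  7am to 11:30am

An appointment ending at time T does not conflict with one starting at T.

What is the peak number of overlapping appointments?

3

Walk through starts and ends in time order (an end at T is processed before a start at T):
7am start Aoife → 1
11:30am end Aoife → 0
12pm start Elena → 1
12:30pm start Declan → 2
1pm start Amara → 3
2pm end Declan → 2
2:30pm start Ravi → 3
3:30pm end Amara → 2
3:30pm end Ravi → 1
4pm end Elena → 0
4pm start Omar → 1
5:30pm end Omar → 0
Peak is 3, at 1pm (Amara, Declan, Elena).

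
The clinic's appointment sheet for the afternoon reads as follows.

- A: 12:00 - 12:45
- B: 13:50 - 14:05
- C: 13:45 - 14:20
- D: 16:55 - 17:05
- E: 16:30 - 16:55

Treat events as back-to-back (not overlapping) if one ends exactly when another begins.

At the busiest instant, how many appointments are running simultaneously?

2

Sweep the timeline, counting +1 at each start and −1 at each end (ends before starts at a tie):
12:00 start A → 1
12:45 end A → 0
13:45 start C → 1
13:50 start B → 2
14:05 end B → 1
14:20 end C → 0
16:30 start E → 1
16:55 end E → 0
16:55 start D → 1
17:05 end D → 0
Peak is 2, at 13:50 (B, C).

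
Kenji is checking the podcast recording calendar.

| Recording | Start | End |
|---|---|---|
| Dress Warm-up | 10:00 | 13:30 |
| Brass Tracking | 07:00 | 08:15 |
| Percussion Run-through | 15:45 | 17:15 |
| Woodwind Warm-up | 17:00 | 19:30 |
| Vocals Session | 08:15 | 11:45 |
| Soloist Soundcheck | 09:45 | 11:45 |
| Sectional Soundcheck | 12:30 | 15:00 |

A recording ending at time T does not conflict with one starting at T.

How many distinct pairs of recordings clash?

5

Sorted by start: Brass Tracking, Vocals Session, Soloist Soundcheck, Dress Warm-up, Sectional Soundcheck, Percussion Run-through, Woodwind Warm-up.
Vocals Session starts exactly when Brass Tracking ends (back-to-back, no overlap), so nothing later overlaps Brass Tracking either.
Soloist Soundcheck starts before Vocals Session ends → Vocals Session and Soloist Soundcheck overlap.
Dress Warm-up starts before Vocals Session ends → Vocals Session and Dress Warm-up overlap.
Sectional Soundcheck starts after Vocals Session ends, so nothing later overlaps Vocals Session either.
Dress Warm-up starts before Soloist Soundcheck ends → Soloist Soundcheck and Dress Warm-up overlap.
Sectional Soundcheck starts after Soloist Soundcheck ends, so nothing later overlaps Soloist Soundcheck either.
Sectional Soundcheck starts before Dress Warm-up ends → Dress Warm-up and Sectional Soundcheck overlap.
Percussion Run-through starts after Dress Warm-up ends, so nothing later overlaps Dress Warm-up either.
Percussion Run-through starts after Sectional Soundcheck ends, so nothing later overlaps Sectional Soundcheck either.
Woodwind Warm-up starts before Percussion Run-through ends → Percussion Run-through and Woodwind Warm-up overlap.
Overlapping pairs: Dress Warm-up & Sectional Soundcheck, Dress Warm-up & Soloist Soundcheck, Dress Warm-up & Vocals Session, Percussion Run-through & Woodwind Warm-up, Soloist Soundcheck & Vocals Session — 5 in total.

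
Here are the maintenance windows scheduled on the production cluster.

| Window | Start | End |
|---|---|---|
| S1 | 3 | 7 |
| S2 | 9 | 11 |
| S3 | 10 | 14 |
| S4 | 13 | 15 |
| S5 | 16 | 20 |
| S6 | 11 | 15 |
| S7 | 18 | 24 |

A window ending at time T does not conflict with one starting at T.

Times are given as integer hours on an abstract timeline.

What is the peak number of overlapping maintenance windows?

3

Sweep the timeline, counting +1 at each start and −1 at each end (ends before starts at a tie):
3 start S1 → 1
7 end S1 → 0
9 start S2 → 1
10 start S3 → 2
11 end S2 → 1
11 start S6 → 2
13 start S4 → 3
14 end S3 → 2
15 end S4 → 1
15 end S6 → 0
16 start S5 → 1
18 start S7 → 2
20 end S5 → 1
24 end S7 → 0
Peak is 3, at 13 (S3, S4, S6).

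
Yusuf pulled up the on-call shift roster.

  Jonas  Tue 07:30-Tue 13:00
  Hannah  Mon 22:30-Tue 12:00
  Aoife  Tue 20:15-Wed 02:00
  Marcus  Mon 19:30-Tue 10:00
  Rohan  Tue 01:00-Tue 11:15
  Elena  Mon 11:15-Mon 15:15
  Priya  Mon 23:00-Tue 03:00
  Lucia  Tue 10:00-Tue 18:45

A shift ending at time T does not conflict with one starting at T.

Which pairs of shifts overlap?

Hannah & Jonas, Hannah & Lucia, Hannah & Marcus, Hannah & Priya, Hannah & Rohan, Jonas & Lucia, Jonas & Marcus, Jonas & Rohan, Lucia & Rohan, Marcus & Priya, Marcus & Rohan, Priya & Rohan

Sorted by start: Elena, Marcus, Hannah, Priya, Rohan, Jonas, Lucia, Aoife.
Marcus starts after Elena ends, so Elena has no further overlaps.
Hannah starts before Marcus ends → Marcus and Hannah overlap.
Priya starts before Marcus ends → Marcus and Priya overlap.
Rohan starts before Marcus ends → Marcus and Rohan overlap.
Jonas starts before Marcus ends → Marcus and Jonas overlap.
Lucia starts exactly when Marcus ends (back-to-back, no overlap), so Marcus has no further overlaps.
Priya starts before Hannah ends → Hannah and Priya overlap.
Rohan starts before Hannah ends → Hannah and Rohan overlap.
Jonas starts before Hannah ends → Hannah and Jonas overlap.
Lucia starts before Hannah ends → Hannah and Lucia overlap.
Aoife starts after Hannah ends.
Rohan starts before Priya ends → Priya and Rohan overlap.
Jonas starts after Priya ends, so Priya has no further overlaps.
Jonas starts before Rohan ends → Rohan and Jonas overlap.
Lucia starts before Rohan ends → Rohan and Lucia overlap.
Aoife starts after Rohan ends.
Lucia starts before Jonas ends → Jonas and Lucia overlap.
Aoife starts after Jonas ends.
Aoife starts after Lucia ends.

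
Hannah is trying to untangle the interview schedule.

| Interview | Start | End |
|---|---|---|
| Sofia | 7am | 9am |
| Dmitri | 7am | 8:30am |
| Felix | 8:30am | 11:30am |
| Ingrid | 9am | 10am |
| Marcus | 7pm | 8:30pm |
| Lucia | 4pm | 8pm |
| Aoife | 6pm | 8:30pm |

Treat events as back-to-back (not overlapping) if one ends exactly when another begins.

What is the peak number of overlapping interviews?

3

Walk through starts and ends in time order (an end at T is processed before a start at T):
7am start Dmitri → 1
7am start Sofia → 2
8:30am end Dmitri → 1
8:30am start Felix → 2
9am end Sofia → 1
9am start Ingrid → 2
10am end Ingrid → 1
11:30am end Felix → 0
4pm start Lucia → 1
6pm start Aoife → 2
7pm start Marcus → 3
8pm end Lucia → 2
8:30pm end Aoife → 1
8:30pm end Marcus → 0
Peak is 3, at 7pm (Aoife, Lucia, Marcus).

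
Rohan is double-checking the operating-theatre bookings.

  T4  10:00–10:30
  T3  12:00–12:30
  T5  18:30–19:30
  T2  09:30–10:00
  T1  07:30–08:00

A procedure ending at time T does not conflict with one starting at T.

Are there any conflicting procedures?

Two intervals overlap when each starts before the other ends.
Sorted by start: T1, T2, T4, T3, T5.
T2 starts after T1 ends, so nothing later overlaps T1 either.
T4 starts exactly when T2 ends (back-to-back, no overlap), so nothing later overlaps T2 either.
T3 starts after T4 ends, so nothing later overlaps T4 either.
T5 starts after T3 ends.
Every pair is clear; the schedule has no overlaps.

No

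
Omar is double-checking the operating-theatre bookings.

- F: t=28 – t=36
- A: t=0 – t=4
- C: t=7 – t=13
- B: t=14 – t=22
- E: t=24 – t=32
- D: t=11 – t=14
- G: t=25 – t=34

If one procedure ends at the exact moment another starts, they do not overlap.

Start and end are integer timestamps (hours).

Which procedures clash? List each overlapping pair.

Check each pair: they overlap iff neither finishes before the other starts.
Sorted by start: A, C, D, B, E, G, F.
C starts after A ends; A is clear from here.
D starts before C ends → C and D overlap.
B starts after C ends; C is clear from here.
B starts exactly when D ends (back-to-back, no overlap); D is clear from here.
E starts after B ends; B is clear from here.
G starts before E ends → E and G overlap.
F starts before E ends → E and F overlap.
F starts before G ends → G and F overlap.

C & D, E & F, E & G, F & G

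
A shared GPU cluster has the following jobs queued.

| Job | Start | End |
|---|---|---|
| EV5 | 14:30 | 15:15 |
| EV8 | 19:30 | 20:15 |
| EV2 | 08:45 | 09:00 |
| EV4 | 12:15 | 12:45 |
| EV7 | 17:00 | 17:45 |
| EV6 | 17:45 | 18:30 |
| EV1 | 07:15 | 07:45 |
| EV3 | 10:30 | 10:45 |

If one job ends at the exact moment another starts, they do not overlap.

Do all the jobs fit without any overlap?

Sorted by start: EV1, EV2, EV3, EV4, EV5, EV7, EV6, EV8.
EV2 starts after EV1 ends, so EV1 has no further overlaps.
EV3 starts after EV2 ends, so EV2 has no further overlaps.
EV4 starts after EV3 ends, so EV3 has no further overlaps.
EV5 starts after EV4 ends, so EV4 has no further overlaps.
EV7 starts after EV5 ends, so EV5 has no further overlaps.
EV6 starts exactly when EV7 ends (back-to-back, no overlap), so EV7 has no further overlaps.
EV8 starts after EV6 ends.
Every pair is clear; the schedule has no overlaps.

Yes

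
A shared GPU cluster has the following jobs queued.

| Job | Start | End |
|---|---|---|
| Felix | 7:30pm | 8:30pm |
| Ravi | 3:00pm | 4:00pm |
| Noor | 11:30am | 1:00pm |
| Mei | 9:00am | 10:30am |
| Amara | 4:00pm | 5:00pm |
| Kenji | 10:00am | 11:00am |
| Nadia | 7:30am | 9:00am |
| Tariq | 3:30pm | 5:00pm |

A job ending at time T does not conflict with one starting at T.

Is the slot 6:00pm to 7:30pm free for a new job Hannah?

Yes — the slot is free

Nadia: ends 9:00am at or before Hannah starts 6:00pm → clear.
Mei: ends 10:30am at or before Hannah starts 6:00pm → clear.
Kenji: ends 11:00am at or before Hannah starts 6:00pm → clear.
Noor: ends 1:00pm at or before Hannah starts 6:00pm → clear.
Ravi: ends 4:00pm at or before Hannah starts 6:00pm → clear.
Tariq: ends 5:00pm at or before Hannah starts 6:00pm → clear.
Amara: ends 5:00pm at or before Hannah starts 6:00pm → clear.
Felix: starts 7:30pm at or after Hannah ends 7:30pm → clear.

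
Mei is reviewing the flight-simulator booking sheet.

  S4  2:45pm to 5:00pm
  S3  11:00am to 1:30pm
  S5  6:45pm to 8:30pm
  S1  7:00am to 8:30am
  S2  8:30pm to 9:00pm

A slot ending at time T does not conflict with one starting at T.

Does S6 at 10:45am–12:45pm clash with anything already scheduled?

S1: ends 8:30am at or before S6 starts 10:45am → clear.
S3: starts 11:00am before S6 ends 12:45pm, and ends 1:30pm after S6 starts 10:45am → overlap.
S4: starts 2:45pm at or after S6 ends 12:45pm → clear.
S5: starts 6:45pm at or after S6 ends 12:45pm → clear.
S2: starts 8:30pm at or after S6 ends 12:45pm → clear.
S6 overlaps S3.

Yes — it overlaps S3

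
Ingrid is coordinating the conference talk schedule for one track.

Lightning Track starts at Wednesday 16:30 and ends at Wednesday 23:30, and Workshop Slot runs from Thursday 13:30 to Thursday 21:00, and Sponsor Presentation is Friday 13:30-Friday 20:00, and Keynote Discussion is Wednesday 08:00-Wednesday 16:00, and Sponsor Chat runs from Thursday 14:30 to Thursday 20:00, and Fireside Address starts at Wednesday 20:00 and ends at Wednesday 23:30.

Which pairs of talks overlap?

Fireside Address & Lightning Track, Sponsor Chat & Workshop Slot

Check each pair: they overlap iff neither finishes before the other starts.
Sorted by start: Keynote Discussion, Lightning Track, Fireside Address, Workshop Slot, Sponsor Chat, Sponsor Presentation.
Lightning Track starts after Keynote Discussion ends — done with Keynote Discussion.
Fireside Address starts before Lightning Track ends → Lightning Track and Fireside Address overlap.
Workshop Slot starts after Lightning Track ends — done with Lightning Track.
Workshop Slot starts after Fireside Address ends — done with Fireside Address.
Sponsor Chat starts before Workshop Slot ends → Workshop Slot and Sponsor Chat overlap.
Sponsor Presentation starts after Workshop Slot ends.
Sponsor Presentation starts after Sponsor Chat ends.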